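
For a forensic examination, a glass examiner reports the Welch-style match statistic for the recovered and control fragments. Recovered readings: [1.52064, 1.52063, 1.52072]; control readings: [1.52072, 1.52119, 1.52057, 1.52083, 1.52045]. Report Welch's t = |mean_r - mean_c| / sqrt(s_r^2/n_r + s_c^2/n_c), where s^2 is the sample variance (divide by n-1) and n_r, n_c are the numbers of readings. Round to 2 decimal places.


Welch's t-criterion for glass RI comparison:
Recovered mean = sum / n_r = 4.56199 / 3 = 1.5206633
Control mean = sum / n_c = 7.60376 / 5 = 1.520752
Recovered sample variance s_r^2 = 2.43333e-09
Control sample variance s_c^2 = 8.082e-08
Welch SE (unpooled) = sqrt(s_r^2/n_r + s_c^2/n_c) = sqrt(8.11111e-10 + 1.6164e-08) = sqrt(1.69751e-08) = 0.000130289
|mean_r - mean_c| = 8.86667e-05
t = 8.86667e-05 / 0.000130289 = 0.68

0.68


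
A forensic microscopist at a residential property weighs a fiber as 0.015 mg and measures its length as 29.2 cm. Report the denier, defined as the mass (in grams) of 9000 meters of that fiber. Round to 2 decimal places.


Denier calculation:
Mass in grams = 0.015 mg / 1000 = 0.000015 g
Length in meters = 29.2 cm / 100 = 0.292 m
Linear density = mass / length = 0.000015 / 0.292 = 0.00005137 g/m
Denier = (g/m) * 9000 = 0.00005137 * 9000 = 0.46

0.46


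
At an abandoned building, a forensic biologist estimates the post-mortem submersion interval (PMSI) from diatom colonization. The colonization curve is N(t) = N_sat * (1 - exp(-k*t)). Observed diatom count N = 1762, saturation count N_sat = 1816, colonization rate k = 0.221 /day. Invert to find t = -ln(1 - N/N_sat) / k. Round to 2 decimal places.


PMSI from diatom colonization curve:
N / N_sat = 1762 / 1816 = 0.970264
1 - N/N_sat = 0.029736
ln(1 - N/N_sat) = -3.515397
t = -ln(1 - N/N_sat) / k = -(-3.515397) / 0.221 = 15.91 days

15.91


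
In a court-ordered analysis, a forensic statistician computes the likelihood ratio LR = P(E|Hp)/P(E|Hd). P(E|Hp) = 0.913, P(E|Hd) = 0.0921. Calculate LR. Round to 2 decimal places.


Likelihood ratio calculation:
LR = P(E|Hp) / P(E|Hd)
LR = 0.913 / 0.0921
LR = 9.91

9.91


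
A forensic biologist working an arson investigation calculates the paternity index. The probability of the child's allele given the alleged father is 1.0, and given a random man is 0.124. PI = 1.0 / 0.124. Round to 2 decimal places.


Paternity Index calculation:
PI = P(allele|father) / P(allele|random)
PI = 1.0 / 0.124
PI = 8.06

8.06


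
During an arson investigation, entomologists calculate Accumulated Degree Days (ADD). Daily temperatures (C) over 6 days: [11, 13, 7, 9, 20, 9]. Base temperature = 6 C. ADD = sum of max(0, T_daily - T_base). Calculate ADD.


Computing ADD day by day:
Day 1: max(0, 11 - 6) = 5
Day 2: max(0, 13 - 6) = 7
Day 3: max(0, 7 - 6) = 1
Day 4: max(0, 9 - 6) = 3
Day 5: max(0, 20 - 6) = 14
Day 6: max(0, 9 - 6) = 3
Total ADD = 33

33


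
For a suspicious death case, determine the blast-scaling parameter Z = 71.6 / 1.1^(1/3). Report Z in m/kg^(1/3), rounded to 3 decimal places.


Scaled distance calculation:
W^(1/3) = 1.1^(1/3) = 1.03228
Z = R / W^(1/3) = 71.6 / 1.03228
Z = 69.361 m/kg^(1/3)

69.361


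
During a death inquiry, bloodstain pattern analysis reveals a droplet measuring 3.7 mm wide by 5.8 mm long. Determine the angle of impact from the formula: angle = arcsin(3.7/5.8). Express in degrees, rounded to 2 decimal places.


Blood spatter impact angle calculation:
width / length = 3.7 / 5.8 = 0.637931
angle = arcsin(0.637931)
angle = 39.64 degrees

39.64


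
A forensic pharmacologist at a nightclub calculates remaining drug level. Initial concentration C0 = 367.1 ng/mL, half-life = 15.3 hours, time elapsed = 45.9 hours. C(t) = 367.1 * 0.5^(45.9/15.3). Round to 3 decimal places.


Drug concentration decay:
Number of half-lives = t / t_half = 45.9 / 15.3 = 3
Decay factor = 0.5^3 = 0.125
C(t) = 367.1 * 0.125 = 45.888 ng/mL

45.888


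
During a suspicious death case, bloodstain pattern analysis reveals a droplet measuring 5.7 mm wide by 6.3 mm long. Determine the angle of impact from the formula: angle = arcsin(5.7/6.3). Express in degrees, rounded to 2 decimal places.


Blood spatter impact angle calculation:
width / length = 5.7 / 6.3 = 0.904762
angle = arcsin(0.904762)
angle = 64.79 degrees

64.79


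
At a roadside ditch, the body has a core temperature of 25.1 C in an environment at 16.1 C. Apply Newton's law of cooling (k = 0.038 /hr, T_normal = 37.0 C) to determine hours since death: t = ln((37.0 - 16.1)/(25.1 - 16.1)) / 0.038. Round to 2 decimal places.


Using Newton's law of cooling:
t = ln((T_normal - T_ambient) / (T_body - T_ambient)) / k
T_normal - T_ambient = 20.9
T_body - T_ambient = 9.0
Ratio = 2.322222
ln(ratio) = 0.842524
t = 0.842524 / 0.038 = 22.17 hours

22.17


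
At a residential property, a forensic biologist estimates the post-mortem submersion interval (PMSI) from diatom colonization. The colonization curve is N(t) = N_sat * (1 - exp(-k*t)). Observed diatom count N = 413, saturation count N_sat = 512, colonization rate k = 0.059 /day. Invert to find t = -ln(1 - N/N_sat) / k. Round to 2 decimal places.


PMSI from diatom colonization curve:
N / N_sat = 413 / 512 = 0.806641
1 - N/N_sat = 0.193359
ln(1 - N/N_sat) = -1.643207
t = -ln(1 - N/N_sat) / k = -(-1.643207) / 0.059 = 27.85 days

27.85


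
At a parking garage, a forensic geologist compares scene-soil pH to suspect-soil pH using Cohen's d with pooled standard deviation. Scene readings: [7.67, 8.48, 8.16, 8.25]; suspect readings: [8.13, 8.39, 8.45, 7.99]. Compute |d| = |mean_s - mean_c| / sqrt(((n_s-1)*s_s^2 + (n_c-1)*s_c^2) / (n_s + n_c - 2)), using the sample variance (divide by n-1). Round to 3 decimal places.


Pooled-variance Cohen's d for soil pH comparison:
Scene mean = 32.56 / 4 = 8.14
Suspect mean = 32.96 / 4 = 8.24
Scene sample variance s_s^2 = 0.116333
Suspect sample variance s_c^2 = 0.047067
Pooled variance = ((n_s-1)*s_s^2 + (n_c-1)*s_c^2) / (n_s + n_c - 2) = 0.0817
Pooled SD = sqrt(0.0817) = 0.285832
Mean difference = -0.1
|d| = |-0.1| / 0.285832 = 0.350

0.350


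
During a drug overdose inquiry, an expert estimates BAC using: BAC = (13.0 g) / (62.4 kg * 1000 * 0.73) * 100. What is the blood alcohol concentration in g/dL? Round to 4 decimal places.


Applying the Widmark formula:
BAC = (dose_g / (body_wt * 1000 * r)) * 100
Denominator = 62.4 * 1000 * 0.73 = 45552
BAC = (13.0 / 45552) * 100
BAC = 0.0285 g/dL

0.0285


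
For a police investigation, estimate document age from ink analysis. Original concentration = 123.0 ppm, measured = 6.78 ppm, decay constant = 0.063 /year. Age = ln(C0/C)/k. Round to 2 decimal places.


Document age estimation:
C0/C = 123.0 / 6.78 = 18.141593
ln(C0/C) = 2.898207
t = 2.898207 / 0.063 = 46.00 years

46.00


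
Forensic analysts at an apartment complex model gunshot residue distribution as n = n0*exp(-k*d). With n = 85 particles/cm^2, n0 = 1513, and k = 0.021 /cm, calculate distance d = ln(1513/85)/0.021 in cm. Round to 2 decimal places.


GSR distance calculation:
n0/n = 1513 / 85 = 17.8
ln(n0/n) = 2.879198
d = 2.879198 / 0.021 = 137.10 cm

137.10


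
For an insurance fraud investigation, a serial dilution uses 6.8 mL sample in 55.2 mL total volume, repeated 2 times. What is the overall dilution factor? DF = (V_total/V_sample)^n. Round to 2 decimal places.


Dilution factor calculation:
Single dilution = V_total / V_sample = 55.2 / 6.8 ≈ 8.117647
Number of dilutions = 2
Total DF = (55.2 / 6.8)^2 (full precision, rounded at the end) = 65.90

65.90


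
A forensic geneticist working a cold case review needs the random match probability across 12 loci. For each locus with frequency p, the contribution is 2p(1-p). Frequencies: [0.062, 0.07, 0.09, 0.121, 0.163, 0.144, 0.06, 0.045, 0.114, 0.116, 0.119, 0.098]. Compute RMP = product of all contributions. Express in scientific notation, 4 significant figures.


Computing RMP for 12 loci:
Locus 1: 2 * 0.062 * 0.938 = 0.116312
Locus 2: 2 * 0.07 * 0.93 = 0.1302
Locus 3: 2 * 0.09 * 0.91 = 0.1638
Locus 4: 2 * 0.121 * 0.879 = 0.212718
Locus 5: 2 * 0.163 * 0.837 = 0.272862
Locus 6: 2 * 0.144 * 0.856 = 0.246528
Locus 7: 2 * 0.06 * 0.94 = 0.1128
Locus 8: 2 * 0.045 * 0.955 = 0.08595
Locus 9: 2 * 0.114 * 0.886 = 0.202008
Locus 10: 2 * 0.116 * 0.884 = 0.205088
Locus 11: 2 * 0.119 * 0.881 = 0.209678
Locus 12: 2 * 0.098 * 0.902 = 0.176792
RMP = 5.285e-10

5.285e-10


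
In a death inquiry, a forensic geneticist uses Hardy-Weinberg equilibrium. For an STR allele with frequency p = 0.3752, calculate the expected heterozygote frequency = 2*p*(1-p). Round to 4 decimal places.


Hardy-Weinberg heterozygote frequency:
q = 1 - p = 1 - 0.3752 = 0.6248
2pq = 2 * 0.3752 * 0.6248 = 0.4688

0.4688


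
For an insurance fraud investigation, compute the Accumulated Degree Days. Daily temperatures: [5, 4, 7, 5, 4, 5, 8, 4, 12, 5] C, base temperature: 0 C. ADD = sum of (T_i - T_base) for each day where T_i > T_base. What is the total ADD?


Computing ADD day by day:
Day 1: max(0, 5 - 0) = 5
Day 2: max(0, 4 - 0) = 4
Day 3: max(0, 7 - 0) = 7
Day 4: max(0, 5 - 0) = 5
Day 5: max(0, 4 - 0) = 4
Day 6: max(0, 5 - 0) = 5
Day 7: max(0, 8 - 0) = 8
Day 8: max(0, 4 - 0) = 4
Day 9: max(0, 12 - 0) = 12
Day 10: max(0, 5 - 0) = 5
Total ADD = 59

59


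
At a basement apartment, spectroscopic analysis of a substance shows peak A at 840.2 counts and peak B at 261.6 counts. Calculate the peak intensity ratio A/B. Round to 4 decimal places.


Spectral peak ratio:
Peak A = 840.2 counts
Peak B = 261.6 counts
Ratio = 840.2 / 261.6 = 3.2118

3.2118


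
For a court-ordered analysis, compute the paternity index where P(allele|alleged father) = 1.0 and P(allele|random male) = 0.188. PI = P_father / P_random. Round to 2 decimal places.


Paternity Index calculation:
PI = P(allele|father) / P(allele|random)
PI = 1.0 / 0.188
PI = 5.32

5.32


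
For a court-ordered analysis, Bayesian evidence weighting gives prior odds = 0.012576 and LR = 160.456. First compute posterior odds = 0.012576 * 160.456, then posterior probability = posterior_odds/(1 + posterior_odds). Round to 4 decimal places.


Bayesian evidence evaluation:
Posterior odds = prior_odds * LR = 0.012576 * 160.456 = 2.017895
Posterior probability = posterior_odds / (1 + posterior_odds)
= 2.017895 / (1 + 2.017895)
= 2.017895 / 3.017895
= 0.6686

0.6686


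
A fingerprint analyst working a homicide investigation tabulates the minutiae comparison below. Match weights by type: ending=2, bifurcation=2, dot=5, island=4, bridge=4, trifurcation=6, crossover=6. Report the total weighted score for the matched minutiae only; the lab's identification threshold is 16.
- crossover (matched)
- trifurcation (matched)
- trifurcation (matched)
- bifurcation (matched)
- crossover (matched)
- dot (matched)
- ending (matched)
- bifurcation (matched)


Weighted minutiae match score:
  crossover: matched, +6 (running total 6)
  trifurcation: matched, +6 (running total 12)
  trifurcation: matched, +6 (running total 18)
  bifurcation: matched, +2 (running total 20)
  crossover: matched, +6 (running total 26)
  dot: matched, +5 (running total 31)
  ending: matched, +2 (running total 33)
  bifurcation: matched, +2 (running total 35)
Total score = 35
Threshold = 16; verdict = identification

35


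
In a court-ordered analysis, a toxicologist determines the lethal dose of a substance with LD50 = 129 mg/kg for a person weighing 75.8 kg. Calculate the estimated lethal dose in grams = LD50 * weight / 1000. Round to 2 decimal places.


Lethal dose calculation:
Lethal dose = LD50 * body_weight / 1000
= 129 * 75.8 / 1000
= 9778.2 / 1000
= 9.78 g

9.78


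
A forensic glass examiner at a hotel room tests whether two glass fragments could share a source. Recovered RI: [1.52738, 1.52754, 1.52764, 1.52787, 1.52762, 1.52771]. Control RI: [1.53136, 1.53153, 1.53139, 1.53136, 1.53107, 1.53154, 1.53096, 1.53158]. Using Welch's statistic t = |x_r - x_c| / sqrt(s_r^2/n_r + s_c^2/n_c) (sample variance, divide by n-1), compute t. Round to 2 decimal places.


Welch's t-criterion for glass RI comparison:
Recovered mean = sum / n_r = 9.16576 / 6 = 1.5276267
Control mean = sum / n_c = 12.25079 / 8 = 1.5313488
Recovered sample variance s_r^2 = 2.69467e-08
Control sample variance s_c^2 = 5.05268e-08
Welch SE (unpooled) = sqrt(s_r^2/n_r + s_c^2/n_c) = sqrt(4.49111e-09 + 6.31585e-09) = sqrt(1.0807e-08) = 0.000103957
|mean_r - mean_c| = 0.00372208
t = 0.00372208 / 0.000103957 = 35.80

35.80


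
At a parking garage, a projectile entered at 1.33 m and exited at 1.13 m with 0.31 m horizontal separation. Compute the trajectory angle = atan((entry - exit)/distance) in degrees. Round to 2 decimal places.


Bullet trajectory angle:
Height difference = 1.33 - 1.13 = 0.2 m
angle = atan(0.2 / 0.31)
angle = atan(0.645161)
angle = 32.83 degrees

32.83


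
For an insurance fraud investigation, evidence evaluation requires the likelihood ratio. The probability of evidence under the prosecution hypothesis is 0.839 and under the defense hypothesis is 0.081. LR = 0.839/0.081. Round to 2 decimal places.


Likelihood ratio calculation:
LR = P(E|Hp) / P(E|Hd)
LR = 0.839 / 0.081
LR = 10.36

10.36


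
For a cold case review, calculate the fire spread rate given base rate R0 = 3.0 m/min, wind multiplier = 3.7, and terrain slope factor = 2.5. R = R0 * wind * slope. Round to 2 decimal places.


Fire spread rate calculation:
R = R0 * wind_factor * slope_factor
= 3.0 * 3.7 * 2.5
= 11.1 * 2.5
= 27.75 m/min

27.75


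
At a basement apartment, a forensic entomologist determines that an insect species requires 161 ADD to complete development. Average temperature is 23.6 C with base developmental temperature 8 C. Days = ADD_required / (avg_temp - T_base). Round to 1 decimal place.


Insect development time:
Effective temperature = avg_temp - T_base = 23.6 - 8 = 15.6 C
Days = ADD / effective_temp = 161 / 15.6 = 10.3 days

10.3


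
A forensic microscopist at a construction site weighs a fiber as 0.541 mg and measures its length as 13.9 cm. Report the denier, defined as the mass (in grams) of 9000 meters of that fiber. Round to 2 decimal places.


Denier calculation:
Mass in grams = 0.541 mg / 1000 = 0.000541 g
Length in meters = 13.9 cm / 100 = 0.139 m
Linear density = mass / length = 0.000541 / 0.139 = 0.00389209 g/m
Denier = (g/m) * 9000 = 0.00389209 * 9000 = 35.03

35.03


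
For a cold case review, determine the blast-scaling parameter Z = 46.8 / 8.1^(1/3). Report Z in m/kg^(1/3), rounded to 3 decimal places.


Scaled distance calculation:
W^(1/3) = 8.1^(1/3) = 2.008299
Z = R / W^(1/3) = 46.8 / 2.008299
Z = 23.303 m/kg^(1/3)

23.303


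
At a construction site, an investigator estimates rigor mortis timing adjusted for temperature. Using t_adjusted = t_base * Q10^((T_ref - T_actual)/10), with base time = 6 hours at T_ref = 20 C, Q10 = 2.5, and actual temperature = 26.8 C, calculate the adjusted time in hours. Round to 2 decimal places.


Rigor mortis time adjustment:
Exponent = (T_ref - T_actual) / 10 = (20 - 26.8) / 10 = -0.68
Q10 factor = 2.5^-0.68 = 0.53629
t_adjusted = 6 * 0.53629 = 3.22 hours

3.22


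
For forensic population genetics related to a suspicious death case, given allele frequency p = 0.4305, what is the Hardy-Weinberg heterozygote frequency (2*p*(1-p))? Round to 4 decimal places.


Hardy-Weinberg heterozygote frequency:
q = 1 - p = 1 - 0.4305 = 0.5695
2pq = 2 * 0.4305 * 0.5695 = 0.4903

0.4903


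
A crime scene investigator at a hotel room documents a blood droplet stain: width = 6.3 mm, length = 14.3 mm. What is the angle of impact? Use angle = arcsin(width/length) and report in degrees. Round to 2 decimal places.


Blood spatter impact angle calculation:
width / length = 6.3 / 14.3 = 0.440559
angle = arcsin(0.440559)
angle = 26.14 degrees

26.14


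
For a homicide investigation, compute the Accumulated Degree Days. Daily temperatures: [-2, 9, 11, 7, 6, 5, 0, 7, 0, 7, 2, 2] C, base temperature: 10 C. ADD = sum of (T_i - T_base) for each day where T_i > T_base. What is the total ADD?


Computing ADD day by day:
Day 1: max(0, -2 - 10) = 0
Day 2: max(0, 9 - 10) = 0
Day 3: max(0, 11 - 10) = 1
Day 4: max(0, 7 - 10) = 0
Day 5: max(0, 6 - 10) = 0
Day 6: max(0, 5 - 10) = 0
Day 7: max(0, 0 - 10) = 0
Day 8: max(0, 7 - 10) = 0
Day 9: max(0, 0 - 10) = 0
Day 10: max(0, 7 - 10) = 0
Day 11: max(0, 2 - 10) = 0
Day 12: max(0, 2 - 10) = 0
Total ADD = 1

1


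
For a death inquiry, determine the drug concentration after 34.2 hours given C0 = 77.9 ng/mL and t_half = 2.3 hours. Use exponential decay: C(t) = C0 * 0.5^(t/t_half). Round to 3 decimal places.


Drug concentration decay:
Number of half-lives = t / t_half = 34.2 / 2.3 = 14.869565
Decay factor = 0.5^14.869565 = 0.00003341
C(t) = 77.9 * 0.00003341 = 0.003 ng/mL

0.003


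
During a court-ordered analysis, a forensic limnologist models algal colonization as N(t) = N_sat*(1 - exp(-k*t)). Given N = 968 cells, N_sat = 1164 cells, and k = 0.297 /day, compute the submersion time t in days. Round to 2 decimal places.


PMSI from diatom colonization curve:
N / N_sat = 968 / 1164 = 0.831615
1 - N/N_sat = 0.168385
ln(1 - N/N_sat) = -1.781502
t = -ln(1 - N/N_sat) / k = -(-1.781502) / 0.297 = 6.00 days

6.00


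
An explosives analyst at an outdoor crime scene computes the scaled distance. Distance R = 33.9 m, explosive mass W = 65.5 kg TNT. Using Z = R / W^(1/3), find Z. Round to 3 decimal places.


Scaled distance calculation:
W^(1/3) = 65.5^(1/3) = 4.031009
Z = R / W^(1/3) = 33.9 / 4.031009
Z = 8.410 m/kg^(1/3)

8.410


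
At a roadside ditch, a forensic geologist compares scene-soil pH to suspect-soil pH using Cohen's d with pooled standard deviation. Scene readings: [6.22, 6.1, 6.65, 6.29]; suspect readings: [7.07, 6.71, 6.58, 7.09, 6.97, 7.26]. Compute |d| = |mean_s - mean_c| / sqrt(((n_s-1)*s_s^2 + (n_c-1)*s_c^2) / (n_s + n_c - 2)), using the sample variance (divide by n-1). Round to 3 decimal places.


Pooled-variance Cohen's d for soil pH comparison:
Scene mean = 25.26 / 4 = 6.315
Suspect mean = 41.68 / 6 = 6.946667
Scene sample variance s_s^2 = 0.056033
Suspect sample variance s_c^2 = 0.064987
Pooled variance = ((n_s-1)*s_s^2 + (n_c-1)*s_c^2) / (n_s + n_c - 2) = 0.061629
Pooled SD = sqrt(0.061629) = 0.248252
Mean difference = -0.631667
|d| = |-0.631667| / 0.248252 = 2.544

2.544


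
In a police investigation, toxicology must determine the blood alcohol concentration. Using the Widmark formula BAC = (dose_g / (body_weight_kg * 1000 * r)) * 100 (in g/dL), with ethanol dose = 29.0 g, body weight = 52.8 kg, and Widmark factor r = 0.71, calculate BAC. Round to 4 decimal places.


Applying the Widmark formula:
BAC = (dose_g / (body_wt * 1000 * r)) * 100
Denominator = 52.8 * 1000 * 0.71 = 37488
BAC = (29.0 / 37488) * 100
BAC = 0.0774 g/dL

0.0774


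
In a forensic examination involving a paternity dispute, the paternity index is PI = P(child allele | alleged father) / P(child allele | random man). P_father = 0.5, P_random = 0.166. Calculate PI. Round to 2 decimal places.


Paternity Index calculation:
PI = P(allele|father) / P(allele|random)
PI = 0.5 / 0.166
PI = 3.01

3.01


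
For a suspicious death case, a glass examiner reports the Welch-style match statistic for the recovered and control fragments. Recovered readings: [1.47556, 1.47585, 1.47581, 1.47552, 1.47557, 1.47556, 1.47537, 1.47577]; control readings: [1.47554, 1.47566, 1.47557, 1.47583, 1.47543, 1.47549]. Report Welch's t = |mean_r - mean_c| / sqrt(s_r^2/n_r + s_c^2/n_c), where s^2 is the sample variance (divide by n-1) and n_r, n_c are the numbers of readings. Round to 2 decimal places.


Welch's t-criterion for glass RI comparison:
Recovered mean = sum / n_r = 11.80501 / 8 = 1.4756262
Control mean = sum / n_c = 8.85352 / 6 = 1.4755867
Recovered sample variance s_r^2 = 2.76268e-08
Control sample variance s_c^2 = 2.01867e-08
Welch SE (unpooled) = sqrt(s_r^2/n_r + s_c^2/n_c) = sqrt(3.45335e-09 + 3.36444e-09) = sqrt(6.81779e-09) = 8.25699e-05
|mean_r - mean_c| = 3.95833e-05
t = 3.95833e-05 / 8.25699e-05 = 0.48

0.48


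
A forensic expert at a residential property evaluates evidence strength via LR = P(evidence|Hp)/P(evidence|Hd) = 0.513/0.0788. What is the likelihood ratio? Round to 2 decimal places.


Likelihood ratio calculation:
LR = P(E|Hp) / P(E|Hd)
LR = 0.513 / 0.0788
LR = 6.51

6.51


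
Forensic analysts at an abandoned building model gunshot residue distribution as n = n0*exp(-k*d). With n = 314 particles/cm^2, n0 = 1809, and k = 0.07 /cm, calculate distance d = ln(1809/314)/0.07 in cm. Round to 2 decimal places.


GSR distance calculation:
n0/n = 1809 / 314 = 5.761146
ln(n0/n) = 1.751136
d = 1.751136 / 0.07 = 25.02 cm

25.02


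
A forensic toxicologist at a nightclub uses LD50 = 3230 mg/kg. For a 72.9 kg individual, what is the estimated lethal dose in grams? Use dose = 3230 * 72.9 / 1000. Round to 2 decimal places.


Lethal dose calculation:
Lethal dose = LD50 * body_weight / 1000
= 3230 * 72.9 / 1000
= 235467 / 1000
= 235.47 g

235.47


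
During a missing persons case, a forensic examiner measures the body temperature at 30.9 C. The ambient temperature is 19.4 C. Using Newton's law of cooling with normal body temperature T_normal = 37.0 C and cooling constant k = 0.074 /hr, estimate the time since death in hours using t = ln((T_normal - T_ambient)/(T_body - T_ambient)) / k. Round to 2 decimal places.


Using Newton's law of cooling:
t = ln((T_normal - T_ambient) / (T_body - T_ambient)) / k
T_normal - T_ambient = 17.6
T_body - T_ambient = 11.5
Ratio = 1.530435
ln(ratio) = 0.425552
t = 0.425552 / 0.074 = 5.75 hours

5.75


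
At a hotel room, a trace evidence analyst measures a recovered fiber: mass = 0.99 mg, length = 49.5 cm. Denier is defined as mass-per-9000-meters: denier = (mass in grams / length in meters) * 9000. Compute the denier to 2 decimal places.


Denier calculation:
Mass in grams = 0.99 mg / 1000 = 0.00099 g
Length in meters = 49.5 cm / 100 = 0.495 m
Linear density = mass / length = 0.00099 / 0.495 = 0.002 g/m
Denier = (g/m) * 9000 = 0.002 * 9000 = 18.00

18.00


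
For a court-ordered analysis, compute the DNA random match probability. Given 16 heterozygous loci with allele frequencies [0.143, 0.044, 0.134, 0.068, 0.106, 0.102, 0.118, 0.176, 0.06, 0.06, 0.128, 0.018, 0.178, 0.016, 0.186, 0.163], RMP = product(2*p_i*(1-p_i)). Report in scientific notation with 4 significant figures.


Computing RMP for 16 loci:
Locus 1: 2 * 0.143 * 0.857 = 0.245102
Locus 2: 2 * 0.044 * 0.956 = 0.084128
Locus 3: 2 * 0.134 * 0.866 = 0.232088
Locus 4: 2 * 0.068 * 0.932 = 0.126752
Locus 5: 2 * 0.106 * 0.894 = 0.189528
Locus 6: 2 * 0.102 * 0.898 = 0.183192
Locus 7: 2 * 0.118 * 0.882 = 0.208152
Locus 8: 2 * 0.176 * 0.824 = 0.290048
Locus 9: 2 * 0.06 * 0.94 = 0.1128
Locus 10: 2 * 0.06 * 0.94 = 0.1128
Locus 11: 2 * 0.128 * 0.872 = 0.223232
Locus 12: 2 * 0.018 * 0.982 = 0.035352
Locus 13: 2 * 0.178 * 0.822 = 0.292632
Locus 14: 2 * 0.016 * 0.984 = 0.031488
Locus 15: 2 * 0.186 * 0.814 = 0.302808
Locus 16: 2 * 0.163 * 0.837 = 0.272862
RMP = 9.721e-14

9.721e-14


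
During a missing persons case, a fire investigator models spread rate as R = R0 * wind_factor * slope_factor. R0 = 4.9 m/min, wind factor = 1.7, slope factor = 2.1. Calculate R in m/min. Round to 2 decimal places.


Fire spread rate calculation:
R = R0 * wind_factor * slope_factor
= 4.9 * 1.7 * 2.1
= 8.33 * 2.1
= 17.49 m/min

17.49


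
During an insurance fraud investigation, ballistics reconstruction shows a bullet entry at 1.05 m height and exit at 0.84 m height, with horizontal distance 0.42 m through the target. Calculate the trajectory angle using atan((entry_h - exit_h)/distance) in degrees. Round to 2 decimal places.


Bullet trajectory angle:
Height difference = 1.05 - 0.84 = 0.21 m
angle = atan(0.21 / 0.42)
angle = atan(0.5)
angle = 26.57 degrees

26.57


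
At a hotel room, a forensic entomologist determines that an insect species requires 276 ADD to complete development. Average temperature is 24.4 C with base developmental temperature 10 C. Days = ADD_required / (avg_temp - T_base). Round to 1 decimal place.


Insect development time:
Effective temperature = avg_temp - T_base = 24.4 - 10 = 14.4 C
Days = ADD / effective_temp = 276 / 14.4 = 19.2 days

19.2


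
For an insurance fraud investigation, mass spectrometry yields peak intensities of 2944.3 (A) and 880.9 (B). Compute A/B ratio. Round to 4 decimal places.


Spectral peak ratio:
Peak A = 2944.3 counts
Peak B = 880.9 counts
Ratio = 2944.3 / 880.9 = 3.3424

3.3424


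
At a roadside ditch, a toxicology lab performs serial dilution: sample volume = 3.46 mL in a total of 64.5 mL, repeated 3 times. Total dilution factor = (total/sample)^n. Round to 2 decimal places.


Dilution factor calculation:
Single dilution = V_total / V_sample = 64.5 / 3.46 ≈ 18.641618
Number of dilutions = 3
Total DF = (64.5 / 3.46)^3 (full precision, rounded at the end) = 6478.15

6478.15


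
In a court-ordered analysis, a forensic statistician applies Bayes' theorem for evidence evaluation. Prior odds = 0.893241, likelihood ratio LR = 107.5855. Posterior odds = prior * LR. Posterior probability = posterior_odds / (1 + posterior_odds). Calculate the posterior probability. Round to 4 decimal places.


Bayesian evidence evaluation:
Posterior odds = prior_odds * LR = 0.893241 * 107.5855 = 96.09978
Posterior probability = posterior_odds / (1 + posterior_odds)
= 96.09978 / (1 + 96.09978)
= 96.09978 / 97.09978
= 0.9897

0.9897


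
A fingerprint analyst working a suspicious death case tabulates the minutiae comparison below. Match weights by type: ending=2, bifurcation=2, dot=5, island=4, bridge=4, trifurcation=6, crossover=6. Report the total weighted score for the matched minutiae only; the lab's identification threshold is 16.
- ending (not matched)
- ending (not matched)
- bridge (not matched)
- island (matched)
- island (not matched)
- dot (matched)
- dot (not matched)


Weighted minutiae match score:
  ending: not matched, +0
  ending: not matched, +0
  bridge: not matched, +0
  island: matched, +4 (running total 4)
  island: not matched, +0
  dot: matched, +5 (running total 9)
  dot: not matched, +0
Total score = 9
Threshold = 16; verdict = inconclusive

9


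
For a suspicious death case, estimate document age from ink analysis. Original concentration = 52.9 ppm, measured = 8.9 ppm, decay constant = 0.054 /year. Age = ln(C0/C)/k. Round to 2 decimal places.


Document age estimation:
C0/C = 52.9 / 8.9 = 5.94382
ln(C0/C) = 1.782352
t = 1.782352 / 0.054 = 33.01 years

33.01


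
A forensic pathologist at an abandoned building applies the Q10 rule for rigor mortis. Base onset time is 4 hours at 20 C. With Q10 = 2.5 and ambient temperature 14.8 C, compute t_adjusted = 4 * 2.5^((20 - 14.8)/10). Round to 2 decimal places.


Rigor mortis time adjustment:
Exponent = (T_ref - T_actual) / 10 = (20 - 14.8) / 10 = 0.52
Q10 factor = 2.5^0.52 = 1.61038
t_adjusted = 4 * 1.61038 = 6.44 hours

6.44


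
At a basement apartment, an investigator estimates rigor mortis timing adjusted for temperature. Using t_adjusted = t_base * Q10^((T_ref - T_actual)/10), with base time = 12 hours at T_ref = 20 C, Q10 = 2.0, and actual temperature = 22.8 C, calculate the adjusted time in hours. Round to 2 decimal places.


Rigor mortis time adjustment:
Exponent = (T_ref - T_actual) / 10 = (20 - 22.8) / 10 = -0.28
Q10 factor = 2.0^-0.28 = 0.82359
t_adjusted = 12 * 0.82359 = 9.88 hours

9.88


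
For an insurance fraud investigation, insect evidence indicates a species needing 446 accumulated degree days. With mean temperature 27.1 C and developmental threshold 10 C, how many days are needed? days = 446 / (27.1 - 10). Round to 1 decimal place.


Insect development time:
Effective temperature = avg_temp - T_base = 27.1 - 10 = 17.1 C
Days = ADD / effective_temp = 446 / 17.1 = 26.1 days

26.1


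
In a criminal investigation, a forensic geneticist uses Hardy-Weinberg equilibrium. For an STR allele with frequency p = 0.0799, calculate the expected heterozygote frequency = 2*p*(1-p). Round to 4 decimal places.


Hardy-Weinberg heterozygote frequency:
q = 1 - p = 1 - 0.0799 = 0.9201
2pq = 2 * 0.0799 * 0.9201 = 0.1470

0.1470


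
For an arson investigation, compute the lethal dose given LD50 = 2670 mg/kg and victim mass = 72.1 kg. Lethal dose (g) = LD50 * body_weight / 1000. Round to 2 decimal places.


Lethal dose calculation:
Lethal dose = LD50 * body_weight / 1000
= 2670 * 72.1 / 1000
= 192507 / 1000
= 192.51 g

192.51


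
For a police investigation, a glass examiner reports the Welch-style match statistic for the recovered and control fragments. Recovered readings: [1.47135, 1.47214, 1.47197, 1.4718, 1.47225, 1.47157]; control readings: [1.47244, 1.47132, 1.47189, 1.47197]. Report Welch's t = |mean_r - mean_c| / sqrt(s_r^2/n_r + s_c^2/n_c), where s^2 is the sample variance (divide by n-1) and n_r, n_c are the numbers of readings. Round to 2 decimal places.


Welch's t-criterion for glass RI comparison:
Recovered mean = sum / n_r = 8.83108 / 6 = 1.4718467
Control mean = sum / n_c = 5.88762 / 4 = 1.471905
Recovered sample variance s_r^2 = 1.17867e-07
Control sample variance s_c^2 = 2.10967e-07
Welch SE (unpooled) = sqrt(s_r^2/n_r + s_c^2/n_c) = sqrt(1.96444e-08 + 5.27417e-08) = sqrt(7.23861e-08) = 0.000269047
|mean_r - mean_c| = 5.83333e-05
t = 5.83333e-05 / 0.000269047 = 0.22

0.22


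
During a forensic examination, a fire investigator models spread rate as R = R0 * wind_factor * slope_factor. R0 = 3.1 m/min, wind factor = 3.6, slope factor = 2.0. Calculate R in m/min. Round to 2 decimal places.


Fire spread rate calculation:
R = R0 * wind_factor * slope_factor
= 3.1 * 3.6 * 2.0
= 11.16 * 2.0
= 22.32 m/min

22.32


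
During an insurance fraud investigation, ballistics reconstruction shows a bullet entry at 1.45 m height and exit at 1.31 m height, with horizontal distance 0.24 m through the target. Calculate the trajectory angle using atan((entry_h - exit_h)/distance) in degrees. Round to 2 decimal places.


Bullet trajectory angle:
Height difference = 1.45 - 1.31 = 0.14 m
angle = atan(0.14 / 0.24)
angle = atan(0.583333)
angle = 30.26 degrees

30.26


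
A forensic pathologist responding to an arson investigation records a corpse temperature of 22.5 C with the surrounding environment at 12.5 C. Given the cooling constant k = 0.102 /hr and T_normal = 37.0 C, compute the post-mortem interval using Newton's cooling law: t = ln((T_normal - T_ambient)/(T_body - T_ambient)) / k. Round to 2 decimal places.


Using Newton's law of cooling:
t = ln((T_normal - T_ambient) / (T_body - T_ambient)) / k
T_normal - T_ambient = 24.5
T_body - T_ambient = 10.0
Ratio = 2.45
ln(ratio) = 0.896088
t = 0.896088 / 0.102 = 8.79 hours

8.79


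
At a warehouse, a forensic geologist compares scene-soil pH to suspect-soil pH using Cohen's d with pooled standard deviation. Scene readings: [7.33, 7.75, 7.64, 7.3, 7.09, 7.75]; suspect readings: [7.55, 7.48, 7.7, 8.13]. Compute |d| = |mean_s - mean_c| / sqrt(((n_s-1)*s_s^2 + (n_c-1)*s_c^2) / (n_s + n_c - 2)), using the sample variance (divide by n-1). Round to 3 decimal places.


Pooled-variance Cohen's d for soil pH comparison:
Scene mean = 44.86 / 6 = 7.476667
Suspect mean = 30.86 / 4 = 7.715
Scene sample variance s_s^2 = 0.075667
Suspect sample variance s_c^2 = 0.084967
Pooled variance = ((n_s-1)*s_s^2 + (n_c-1)*s_c^2) / (n_s + n_c - 2) = 0.079154
Pooled SD = sqrt(0.079154) = 0.281343
Mean difference = -0.238333
|d| = |-0.238333| / 0.281343 = 0.847

0.847


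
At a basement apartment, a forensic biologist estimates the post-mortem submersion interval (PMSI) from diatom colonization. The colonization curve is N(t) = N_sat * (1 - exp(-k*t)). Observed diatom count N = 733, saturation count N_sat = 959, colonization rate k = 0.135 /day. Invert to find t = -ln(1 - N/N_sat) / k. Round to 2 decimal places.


PMSI from diatom colonization curve:
N / N_sat = 733 / 959 = 0.764338
1 - N/N_sat = 0.235662
ln(1 - N/N_sat) = -1.445357
t = -ln(1 - N/N_sat) / k = -(-1.445357) / 0.135 = 10.71 days

10.71


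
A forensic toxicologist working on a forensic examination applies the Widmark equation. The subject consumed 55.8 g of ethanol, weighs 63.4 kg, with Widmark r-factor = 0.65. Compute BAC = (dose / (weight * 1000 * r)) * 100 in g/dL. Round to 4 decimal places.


Applying the Widmark formula:
BAC = (dose_g / (body_wt * 1000 * r)) * 100
Denominator = 63.4 * 1000 * 0.65 = 41210
BAC = (55.8 / 41210) * 100
BAC = 0.1354 g/dL

0.1354


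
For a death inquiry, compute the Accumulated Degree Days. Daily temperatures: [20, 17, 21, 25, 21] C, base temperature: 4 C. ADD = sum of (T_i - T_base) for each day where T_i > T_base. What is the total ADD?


Computing ADD day by day:
Day 1: max(0, 20 - 4) = 16
Day 2: max(0, 17 - 4) = 13
Day 3: max(0, 21 - 4) = 17
Day 4: max(0, 25 - 4) = 21
Day 5: max(0, 21 - 4) = 17
Total ADD = 84

84


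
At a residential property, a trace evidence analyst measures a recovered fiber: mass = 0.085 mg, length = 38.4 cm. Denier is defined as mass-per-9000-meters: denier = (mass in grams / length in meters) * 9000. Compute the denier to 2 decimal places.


Denier calculation:
Mass in grams = 0.085 mg / 1000 = 0.000085 g
Length in meters = 38.4 cm / 100 = 0.384 m
Linear density = mass / length = 0.000085 / 0.384 = 0.00022135 g/m
Denier = (g/m) * 9000 = 0.00022135 * 9000 = 1.99

1.99


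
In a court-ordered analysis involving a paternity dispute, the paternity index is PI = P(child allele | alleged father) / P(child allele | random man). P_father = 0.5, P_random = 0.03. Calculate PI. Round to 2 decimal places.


Paternity Index calculation:
PI = P(allele|father) / P(allele|random)
PI = 0.5 / 0.03
PI = 16.67

16.67


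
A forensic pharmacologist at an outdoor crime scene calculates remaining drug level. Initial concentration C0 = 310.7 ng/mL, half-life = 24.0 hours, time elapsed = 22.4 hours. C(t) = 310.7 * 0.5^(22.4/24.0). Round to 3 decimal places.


Drug concentration decay:
Number of half-lives = t / t_half = 22.4 / 24.0 = 0.933333
Decay factor = 0.5^0.933333 = 0.52364718
C(t) = 310.7 * 0.52364718 = 162.697 ng/mL

162.697


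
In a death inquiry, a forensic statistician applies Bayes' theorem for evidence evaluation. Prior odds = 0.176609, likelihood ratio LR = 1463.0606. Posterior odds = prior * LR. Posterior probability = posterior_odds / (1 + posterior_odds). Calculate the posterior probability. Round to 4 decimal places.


Bayesian evidence evaluation:
Posterior odds = prior_odds * LR = 0.176609 * 1463.0606 = 258.3897
Posterior probability = posterior_odds / (1 + posterior_odds)
= 258.3897 / (1 + 258.3897)
= 258.3897 / 259.3897
= 0.9961

0.9961


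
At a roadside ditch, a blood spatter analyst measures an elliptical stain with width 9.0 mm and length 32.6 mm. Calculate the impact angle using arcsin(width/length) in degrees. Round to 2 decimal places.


Blood spatter impact angle calculation:
width / length = 9.0 / 32.6 = 0.276074
angle = arcsin(0.276074)
angle = 16.03 degrees

16.03


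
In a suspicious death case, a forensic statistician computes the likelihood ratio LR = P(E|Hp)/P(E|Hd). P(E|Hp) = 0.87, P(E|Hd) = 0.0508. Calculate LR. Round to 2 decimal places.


Likelihood ratio calculation:
LR = P(E|Hp) / P(E|Hd)
LR = 0.87 / 0.0508
LR = 17.13

17.13


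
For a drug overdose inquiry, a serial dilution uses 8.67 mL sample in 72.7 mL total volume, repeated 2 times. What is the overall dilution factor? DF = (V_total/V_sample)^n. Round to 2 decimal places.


Dilution factor calculation:
Single dilution = V_total / V_sample = 72.7 / 8.67 ≈ 8.385236
Number of dilutions = 2
Total DF = (72.7 / 8.67)^2 (full precision, rounded at the end) = 70.31

70.31


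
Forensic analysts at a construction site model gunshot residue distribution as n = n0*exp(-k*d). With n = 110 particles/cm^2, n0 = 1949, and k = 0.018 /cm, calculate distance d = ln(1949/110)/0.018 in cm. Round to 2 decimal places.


GSR distance calculation:
n0/n = 1949 / 110 = 17.718182
ln(n0/n) = 2.874591
d = 2.874591 / 0.018 = 159.70 cm

159.70


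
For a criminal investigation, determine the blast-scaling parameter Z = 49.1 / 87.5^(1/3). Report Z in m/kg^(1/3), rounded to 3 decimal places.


Scaled distance calculation:
W^(1/3) = 87.5^(1/3) = 4.43952
Z = R / W^(1/3) = 49.1 / 4.43952
Z = 11.060 m/kg^(1/3)

11.060


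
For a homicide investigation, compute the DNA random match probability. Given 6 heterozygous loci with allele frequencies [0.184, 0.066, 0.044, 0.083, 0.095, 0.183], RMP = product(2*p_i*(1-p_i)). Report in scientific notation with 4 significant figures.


Computing RMP for 6 loci:
Locus 1: 2 * 0.184 * 0.816 = 0.300288
Locus 2: 2 * 0.066 * 0.934 = 0.123288
Locus 3: 2 * 0.044 * 0.956 = 0.084128
Locus 4: 2 * 0.083 * 0.917 = 0.152222
Locus 5: 2 * 0.095 * 0.905 = 0.17195
Locus 6: 2 * 0.183 * 0.817 = 0.299022
RMP = 2.438e-05

2.438e-05


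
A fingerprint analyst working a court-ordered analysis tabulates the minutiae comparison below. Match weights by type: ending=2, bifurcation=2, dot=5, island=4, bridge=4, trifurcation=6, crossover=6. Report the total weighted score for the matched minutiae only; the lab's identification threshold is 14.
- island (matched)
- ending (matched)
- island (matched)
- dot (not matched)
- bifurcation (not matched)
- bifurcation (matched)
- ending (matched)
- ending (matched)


Weighted minutiae match score:
  island: matched, +4 (running total 4)
  ending: matched, +2 (running total 6)
  island: matched, +4 (running total 10)
  dot: not matched, +0
  bifurcation: not matched, +0
  bifurcation: matched, +2 (running total 12)
  ending: matched, +2 (running total 14)
  ending: matched, +2 (running total 16)
Total score = 16
Threshold = 14; verdict = identification

16


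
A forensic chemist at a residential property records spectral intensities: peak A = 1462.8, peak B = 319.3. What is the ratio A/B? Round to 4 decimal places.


Spectral peak ratio:
Peak A = 1462.8 counts
Peak B = 319.3 counts
Ratio = 1462.8 / 319.3 = 4.5813

4.5813


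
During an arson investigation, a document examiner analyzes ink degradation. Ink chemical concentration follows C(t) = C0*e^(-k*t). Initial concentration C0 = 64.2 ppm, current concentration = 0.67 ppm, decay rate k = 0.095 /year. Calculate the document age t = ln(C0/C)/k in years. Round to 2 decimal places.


Document age estimation:
C0/C = 64.2 / 0.67 = 95.820896
ln(C0/C) = 4.562481
t = 4.562481 / 0.095 = 48.03 years

48.03


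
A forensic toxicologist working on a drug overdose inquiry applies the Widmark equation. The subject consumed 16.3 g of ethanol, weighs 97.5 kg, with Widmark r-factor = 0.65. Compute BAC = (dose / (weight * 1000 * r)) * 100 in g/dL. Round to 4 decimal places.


Applying the Widmark formula:
BAC = (dose_g / (body_wt * 1000 * r)) * 100
Denominator = 97.5 * 1000 * 0.65 = 63375
BAC = (16.3 / 63375) * 100
BAC = 0.0257 g/dL

0.0257


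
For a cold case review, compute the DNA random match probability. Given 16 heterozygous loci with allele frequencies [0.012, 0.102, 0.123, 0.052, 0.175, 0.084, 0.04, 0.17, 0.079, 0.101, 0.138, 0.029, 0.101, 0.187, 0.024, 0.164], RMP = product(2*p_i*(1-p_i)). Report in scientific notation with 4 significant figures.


Computing RMP for 16 loci:
Locus 1: 2 * 0.012 * 0.988 = 0.023712
Locus 2: 2 * 0.102 * 0.898 = 0.183192
Locus 3: 2 * 0.123 * 0.877 = 0.215742
Locus 4: 2 * 0.052 * 0.948 = 0.098592
Locus 5: 2 * 0.175 * 0.825 = 0.28875
Locus 6: 2 * 0.084 * 0.916 = 0.153888
Locus 7: 2 * 0.04 * 0.96 = 0.0768
Locus 8: 2 * 0.17 * 0.83 = 0.2822
Locus 9: 2 * 0.079 * 0.921 = 0.145518
Locus 10: 2 * 0.101 * 0.899 = 0.181598
Locus 11: 2 * 0.138 * 0.862 = 0.237912
Locus 12: 2 * 0.029 * 0.971 = 0.056318
Locus 13: 2 * 0.101 * 0.899 = 0.181598
Locus 14: 2 * 0.187 * 0.813 = 0.304062
Locus 15: 2 * 0.024 * 0.976 = 0.046848
Locus 16: 2 * 0.164 * 0.836 = 0.274208
RMP = 2.235e-14

2.235e-14


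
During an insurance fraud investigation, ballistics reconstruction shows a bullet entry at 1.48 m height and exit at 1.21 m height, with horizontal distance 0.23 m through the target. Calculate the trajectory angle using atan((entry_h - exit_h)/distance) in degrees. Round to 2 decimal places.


Bullet trajectory angle:
Height difference = 1.48 - 1.21 = 0.27 m
angle = atan(0.27 / 0.23)
angle = atan(1.173913)
angle = 49.57 degrees

49.57
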